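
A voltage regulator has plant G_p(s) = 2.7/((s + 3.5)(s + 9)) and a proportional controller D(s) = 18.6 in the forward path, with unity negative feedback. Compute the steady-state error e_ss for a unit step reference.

The loop is type 0. Static position error constant K_pos = D(0)·G_p(0) = 18.6·0.08571 = 1.594.
Steady-state error to a unit step: e_ss = 1/(1+K_pos) = 1/2.594 = 0.385.

0.385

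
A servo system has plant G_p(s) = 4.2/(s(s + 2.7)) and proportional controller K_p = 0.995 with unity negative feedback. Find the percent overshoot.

6.31%

The closed-loop denominator s² + 2.7s + 4.179 gives ω_n = √4.179 = 2.044 and ζ = 2.7/(2ω_n) = 0.6604.
%OS = 100·exp(−πζ/√(1−ζ²)) = 100·exp(−π·0.6604/√0.5639) = 6.31%.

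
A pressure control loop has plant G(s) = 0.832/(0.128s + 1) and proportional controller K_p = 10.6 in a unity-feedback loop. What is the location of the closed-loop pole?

Closed loop: T(s) = K_p·G/(1+K_p·G) = 8.819/(0.128s + 1 + 8.819), with pole at s = −(1 + 8.819)/0.128 = −76.71.

s = -76.71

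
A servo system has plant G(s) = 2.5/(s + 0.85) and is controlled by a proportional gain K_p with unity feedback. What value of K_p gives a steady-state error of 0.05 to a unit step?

Steady-state error for a unit step on this type-0 loop is 1/(1 + K_p·G(0)).
G(0) = 2.941. Require 1/(1 + K_p·2.941) = 0.05, so 1 + 2.941·K_p = 20.
K_p = (20 − 1)/2.941 = 6.46.

K_p = 6.46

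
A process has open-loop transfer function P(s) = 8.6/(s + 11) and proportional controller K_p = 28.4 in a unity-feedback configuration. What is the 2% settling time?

Closed-loop transfer function: T(s) = K_p·P(s)/(1 + K_p·P(s)) = 244.2/(s + 11 + 244.2) = 244.2/(s + 255.2).
Time constant τ = 1/255.2 = 0.003918 s, so the 2% settling time is about 4τ = 0.0157 s.

T_s ≈ 0.0157 s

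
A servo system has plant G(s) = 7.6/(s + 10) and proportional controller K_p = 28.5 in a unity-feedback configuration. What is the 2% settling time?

Closed-loop transfer function: T(s) = K_p·G(s)/(1 + K_p·G(s)) = 216.6/(s + 10 + 216.6) = 216.6/(s + 226.6).
Time constant τ = 1/226.6 = 0.004413 s, so the 2% settling time is about 4τ = 0.0177 s.

T_s ≈ 0.0177 s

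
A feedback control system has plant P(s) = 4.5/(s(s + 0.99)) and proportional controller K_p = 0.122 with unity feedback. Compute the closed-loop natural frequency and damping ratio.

With unity feedback the closed-loop characteristic equation is s² + 0.99s + 0.122·4.5 = s² + 0.99s + 0.549 = 0.
So ω_n² = 0.549 ⇒ ω_n = 0.7409 rad/s, and ζ = 0.99/(2ω_n) = 0.668.

ω_n = 0.741 rad/s, ζ = 0.668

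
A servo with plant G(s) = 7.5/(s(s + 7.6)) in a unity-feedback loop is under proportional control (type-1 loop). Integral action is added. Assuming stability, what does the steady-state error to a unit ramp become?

0

The integrator raises the loop to type 2, so K_v → ∞ and e_ss to a ramp is zero.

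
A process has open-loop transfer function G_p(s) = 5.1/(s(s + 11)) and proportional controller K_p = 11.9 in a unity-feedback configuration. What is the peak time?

Closed-loop characteristic equation: s² + 11s + 60.69 = 0, so ω_n = 7.79 rad/s and ζ = 11/(2·7.79) = 0.706.
Damped frequency ω_d = ω_n√(1−ζ²) = 5.517 rad/s, so peak time T_p = π/ω_d = 0.569 s.

T_p = 0.569 s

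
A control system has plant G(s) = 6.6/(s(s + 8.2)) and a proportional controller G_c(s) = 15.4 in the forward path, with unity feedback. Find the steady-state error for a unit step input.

The open loop G_c(s)G(s) has a pole at the origin (type 1), so the static position error constant is infinite and e_ss = 1/(1+∞) = 0.

0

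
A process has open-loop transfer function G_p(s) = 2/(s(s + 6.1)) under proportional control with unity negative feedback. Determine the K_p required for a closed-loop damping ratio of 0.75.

K_p = 8.27

Closed-loop characteristic equation: s² + 6.1s + K_p·2 = 0.
So ω_n = √(2K_p) and 2ζω_n = 6.1, giving ζ = 6.1/(2√(2K_p)).
Setting ζ = 0.75: √(2K_p) = 6.1/(2·0.75) = 4.067, so K_p = 16.54/2 = 8.27.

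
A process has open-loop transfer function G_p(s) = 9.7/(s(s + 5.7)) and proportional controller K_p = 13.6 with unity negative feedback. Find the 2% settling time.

The closed-loop denominator s² + 5.7s + 131.9 gives ω_n = √131.9 = 11.49 and ζ = 5.7/(2ω_n) = 0.2481.
2% settling time T_s ≈ 4/(ζω_n) = 4/2.85 = 1.4 s.

T_s ≈ 1.4 s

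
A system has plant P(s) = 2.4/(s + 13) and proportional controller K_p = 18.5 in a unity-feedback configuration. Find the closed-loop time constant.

τ = 0.0174 s

Closed-loop transfer function: T(s) = K_p·P(s)/(1 + K_p·P(s)) = 44.4/(s + 13 + 44.4) = 44.4/(s + 57.4).
Time constant τ = 1/57.4 = 0.0174 s.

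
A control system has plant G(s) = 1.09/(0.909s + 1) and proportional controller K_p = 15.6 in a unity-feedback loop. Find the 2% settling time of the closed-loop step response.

T_s ≈ 0.202 s

Closed loop: T(s) = K_p·G/(1+K_p·G) = 17/(0.909s + 1 + 17), with pole at s = −(1 + 17)/0.909 = −19.81.
τ = 1/19.81 = 0.05049 s, so 2% settling time ≈ 4τ = 0.202 s.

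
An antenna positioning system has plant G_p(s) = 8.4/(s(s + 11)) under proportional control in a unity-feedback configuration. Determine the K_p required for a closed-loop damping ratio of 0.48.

K_p = 15.6

Closed-loop characteristic equation: s² + 11s + K_p·8.4 = 0.
So ω_n = √(8.4K_p) and 2ζω_n = 11, giving ζ = 11/(2√(8.4K_p)).
Setting ζ = 0.48: √(8.4K_p) = 11/(2·0.48) = 11.46, so K_p = 131.3/8.4 = 15.6.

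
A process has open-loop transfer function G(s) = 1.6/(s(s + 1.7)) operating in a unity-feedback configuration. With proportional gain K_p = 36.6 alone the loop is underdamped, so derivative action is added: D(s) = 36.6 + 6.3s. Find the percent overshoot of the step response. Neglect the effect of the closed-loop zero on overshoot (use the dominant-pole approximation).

Forward path: (36.6 + 6.3s)·1.6/(s(s+1.7)). The closed-loop characteristic equation is s² + (1.7 + 1.6·6.3)s + 1.6·36.6 = 0.
That is s² + 11.78s + 58.56 = 0, so ω_n = 7.652 rad/s and ζ = 11.78/(2·7.652) = 0.7697.
%OS = 100·exp(−πζ/√(1−ζ²)) = 2.27%.

2.27%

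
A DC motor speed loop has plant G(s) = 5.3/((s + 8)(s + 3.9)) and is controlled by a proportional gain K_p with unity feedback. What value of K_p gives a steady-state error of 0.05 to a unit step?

Steady-state error for a unit step on this type-0 loop is 1/(1 + K_p·G(0)).
G(0) = 0.1699. Require 1/(1 + K_p·0.1699) = 0.05, so 1 + 0.1699·K_p = 20.
K_p = (20 − 1)/0.1699 = 112.

K_p = 112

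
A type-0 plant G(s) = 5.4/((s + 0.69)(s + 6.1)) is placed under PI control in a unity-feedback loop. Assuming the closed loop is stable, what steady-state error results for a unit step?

0

The PI controller's integrator makes the forward path type 1, so e_ss to a step is zero.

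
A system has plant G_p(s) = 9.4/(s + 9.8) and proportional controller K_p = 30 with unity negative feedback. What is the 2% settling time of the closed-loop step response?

Closed-loop transfer function: T(s) = K_p·G_p(s)/(1 + K_p·G_p(s)) = 282/(s + 9.8 + 282) = 282/(s + 291.8).
Time constant τ = 1/291.8 = 0.003427 s, so the 2% settling time is about 4τ = 0.0137 s.

T_s ≈ 0.0137 s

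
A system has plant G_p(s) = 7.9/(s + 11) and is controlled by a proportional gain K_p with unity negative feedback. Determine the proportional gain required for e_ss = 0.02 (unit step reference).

K_p = 68.2

For a type-0 loop with proportional control, e_ss = 1/(1 + K_p·G_p(0)).
G_p(0) = 0.7182. Require 1/(1 + K_p·0.7182) = 0.02, so 1 + 0.7182·K_p = 50.
K_p = (50 − 1)/0.7182 = 68.2.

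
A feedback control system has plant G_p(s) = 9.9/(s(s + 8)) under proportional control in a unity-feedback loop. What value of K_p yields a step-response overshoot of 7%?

K_p = 3.87

From %OS = 100·exp(−πζ/√(1−ζ²)) = 7%, ζ = −ln(0.07)/√(π²+ln²(0.07)) = 0.6461.
Characteristic equation s² + 8s + 9.9K_p = 0 gives ζ = 8/(2√(9.9K_p)).
Setting ζ = 0.6461: √(9.9K_p) = 8/(2·0.6461) = 6.191, so K_p = 38.33/9.9 = 3.87.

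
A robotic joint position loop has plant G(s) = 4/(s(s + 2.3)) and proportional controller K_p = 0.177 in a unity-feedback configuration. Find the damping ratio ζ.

ζ = 1.37

With unity feedback the closed-loop characteristic equation is s² + 2.3s + 0.177·4 = s² + 2.3s + 0.708 = 0.
Matching s² + 2ζω_n s + ω_n²: ω_n = √0.708 = 0.8414 rad/s and 2ζω_n = 2.3, so ζ = 2.3/(2·0.8414) = 1.37.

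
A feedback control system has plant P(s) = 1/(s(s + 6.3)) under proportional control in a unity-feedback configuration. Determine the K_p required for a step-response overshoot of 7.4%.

From %OS = 100·exp(−πζ/√(1−ζ²)) = 7.4%, ζ = −ln(0.074)/√(π²+ln²(0.074)) = 0.6381.
Characteristic equation s² + 6.3s + 1K_p = 0 gives ζ = 6.3/(2√(1K_p)).
Setting ζ = 0.6381: √(1K_p) = 6.3/(2·0.6381) = 4.936, so K_p = 24.37/1 = 24.4.

K_p = 24.4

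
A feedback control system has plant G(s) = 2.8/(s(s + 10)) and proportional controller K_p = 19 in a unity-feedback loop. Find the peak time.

T_p = 0.592 s

Closed-loop characteristic equation: s² + 10s + 53.2 = 0, so ω_n = 7.294 rad/s and ζ = 10/(2·7.294) = 0.6855.
Damped frequency ω_d = ω_n√(1−ζ²) = 5.31 rad/s, so peak time T_p = π/ω_d = 0.592 s.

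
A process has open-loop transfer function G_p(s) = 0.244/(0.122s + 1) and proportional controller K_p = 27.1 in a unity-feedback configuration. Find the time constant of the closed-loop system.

Closed loop: T(s) = K_p·G_p/(1+K_p·G_p) = 6.612/(0.122s + 1 + 6.612), with pole at s = −(1 + 6.612)/0.122 = −62.4.
Closed-loop time constant τ = 1/62.4 = 0.016 s.

τ = 0.016 s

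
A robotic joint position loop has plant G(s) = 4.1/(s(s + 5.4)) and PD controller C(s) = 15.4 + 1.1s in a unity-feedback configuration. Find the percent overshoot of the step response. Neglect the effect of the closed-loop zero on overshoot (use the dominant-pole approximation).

8.16%

Forward path: (15.4 + 1.1s)·4.1/(s(s+5.4)). The closed-loop characteristic equation is s² + (5.4 + 4.1·1.1)s + 4.1·15.4 = 0.
That is s² + 9.91s + 63.14 = 0, so ω_n = 7.946 rad/s and ζ = 9.91/(2·7.946) = 0.6236.
%OS = 100·exp(−πζ/√(1−ζ²)) = 8.16%.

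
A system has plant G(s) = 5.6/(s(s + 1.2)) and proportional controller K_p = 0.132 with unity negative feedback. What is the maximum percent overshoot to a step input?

4.68%

The closed-loop denominator s² + 1.2s + 0.7392 gives ω_n = √0.7392 = 0.8598 and ζ = 1.2/(2ω_n) = 0.6979.
%OS = 100·exp(−πζ/√(1−ζ²)) = 100·exp(−π·0.6979/√0.513) = 4.68%.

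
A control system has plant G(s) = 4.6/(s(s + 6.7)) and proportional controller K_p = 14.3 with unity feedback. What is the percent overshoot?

24.1%

Closed-loop characteristic equation: s² + 6.7s + 65.78 = 0, so ω_n = 8.11 rad/s and ζ = 6.7/(2·8.11) = 0.413.
%OS = 100·exp(−πζ/√(1−ζ²)) = 100·exp(−π·0.413/√0.8294) = 24.1%.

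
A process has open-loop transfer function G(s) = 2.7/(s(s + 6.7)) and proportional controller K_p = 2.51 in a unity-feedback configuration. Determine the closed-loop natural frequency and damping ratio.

ω_n = 2.6 rad/s, ζ = 1.29

1 + K_p·G(s) = 0 gives s² + 6.7s + 6.777 = 0.
So ω_n² = 6.777 ⇒ ω_n = 2.603 rad/s, and ζ = 6.7/(2ω_n) = 1.29.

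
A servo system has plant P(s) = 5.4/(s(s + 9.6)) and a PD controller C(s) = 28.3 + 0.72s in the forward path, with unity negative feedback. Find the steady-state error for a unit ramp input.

The loop has one pole at the origin (type 1). Velocity error constant K_v = lim_{s→0} s·C(s)P(s) = 28.3·5.4/9.6 = 15.92.
Steady-state error to a unit ramp: e_ss = 1/K_v = 0.0628.

0.0628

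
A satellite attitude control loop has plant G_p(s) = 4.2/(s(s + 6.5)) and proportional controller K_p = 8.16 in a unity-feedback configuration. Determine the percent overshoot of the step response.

12.3%

Closed-loop characteristic equation: s² + 6.5s + 34.27 = 0, so ω_n = 5.854 rad/s and ζ = 6.5/(2·5.854) = 0.5552.
%OS = 100·exp(−πζ/√(1−ζ²)) = 100·exp(−π·0.5552/√0.6918) = 12.3%.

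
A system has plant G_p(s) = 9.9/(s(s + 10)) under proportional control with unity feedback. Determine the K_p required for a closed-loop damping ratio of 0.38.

Closed-loop characteristic equation: s² + 10s + K_p·9.9 = 0.
So ω_n = √(9.9K_p) and 2ζω_n = 10, giving ζ = 10/(2√(9.9K_p)).
Setting ζ = 0.38: √(9.9K_p) = 10/(2·0.38) = 13.16, so K_p = 173.1/9.9 = 17.5.

K_p = 17.5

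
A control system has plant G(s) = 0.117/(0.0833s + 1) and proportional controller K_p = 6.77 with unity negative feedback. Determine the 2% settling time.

T_s ≈ 0.186 s

Closed loop: T(s) = K_p·G/(1+K_p·G) = 0.7921/(0.0833s + 1 + 0.7921), with pole at s = −(1 + 0.7921)/0.0833 = −21.51.
τ = 1/21.51 = 0.04648 s, so 2% settling time ≈ 4τ = 0.186 s.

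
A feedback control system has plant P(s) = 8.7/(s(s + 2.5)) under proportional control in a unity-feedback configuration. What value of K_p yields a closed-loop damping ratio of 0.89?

K_p = 0.227

Closed-loop characteristic equation: s² + 2.5s + K_p·8.7 = 0.
So ω_n = √(8.7K_p) and 2ζω_n = 2.5, giving ζ = 2.5/(2√(8.7K_p)).
Setting ζ = 0.89: √(8.7K_p) = 2.5/(2·0.89) = 1.404, so K_p = 1.973/8.7 = 0.227.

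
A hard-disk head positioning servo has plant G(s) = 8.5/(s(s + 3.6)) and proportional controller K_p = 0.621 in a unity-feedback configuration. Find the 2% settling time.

T_s ≈ 2.22 s

From 1 + K_pG(s) = 0: s² + 3.6s + 5.279 = 0 ⇒ ω_n = 2.297, ζ = 0.7835.
2% settling time T_s ≈ 4/(ζω_n) = 4/1.8 = 2.22 s.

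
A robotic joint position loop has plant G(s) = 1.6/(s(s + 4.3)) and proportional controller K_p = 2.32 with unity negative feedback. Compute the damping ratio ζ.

1 + K_p·G(s) = 0 gives s² + 4.3s + 3.712 = 0.
So ω_n² = 3.712 ⇒ ω_n = 1.927 rad/s, and ζ = 4.3/(2ω_n) = 1.12.

ζ = 1.12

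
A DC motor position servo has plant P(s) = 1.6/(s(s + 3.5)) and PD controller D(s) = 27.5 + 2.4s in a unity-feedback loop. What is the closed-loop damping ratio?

ζ = 0.553

Forward path: (27.5 + 2.4s)·1.6/(s(s+3.5)). The closed-loop characteristic equation is s² + (3.5 + 1.6·2.4)s + 1.6·27.5 = 0.
That is s² + 7.34s + 44 = 0, so ω_n = 6.633 rad/s and ζ = 7.34/(2·6.633) = 0.5533.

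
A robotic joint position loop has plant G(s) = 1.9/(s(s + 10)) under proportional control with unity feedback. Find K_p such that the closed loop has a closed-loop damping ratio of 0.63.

Closed-loop characteristic equation: s² + 10s + K_p·1.9 = 0.
So ω_n = √(1.9K_p) and 2ζω_n = 10, giving ζ = 10/(2√(1.9K_p)).
Setting ζ = 0.63: √(1.9K_p) = 10/(2·0.63) = 7.937, so K_p = 62.99/1.9 = 33.2.

K_p = 33.2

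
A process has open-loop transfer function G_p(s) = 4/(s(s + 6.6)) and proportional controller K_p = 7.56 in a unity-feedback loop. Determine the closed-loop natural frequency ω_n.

ω_n = 5.5 rad/s

1 + K_p·G_p(s) = 0 gives s² + 6.6s + 30.24 = 0.
Matching s² + 2ζω_n s + ω_n²: ω_n = √30.24 = 5.499 rad/s and 2ζω_n = 6.6, so ζ = 6.6/(2·5.499) = 0.6.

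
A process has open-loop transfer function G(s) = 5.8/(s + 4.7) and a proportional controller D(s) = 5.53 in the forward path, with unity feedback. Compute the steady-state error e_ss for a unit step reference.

0.128

The loop is type 0. Static position error constant K_pos = D(0)·G(0) = 5.53·1.234 = 6.824.
Steady-state error to a unit step: e_ss = 1/(1+K_pos) = 1/7.824 = 0.128.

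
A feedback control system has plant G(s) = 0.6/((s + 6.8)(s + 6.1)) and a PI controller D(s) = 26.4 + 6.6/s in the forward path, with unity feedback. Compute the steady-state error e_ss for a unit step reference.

The open loop D(s)G(s) has a pole at the origin (type 1), so the static position error constant is infinite and e_ss = 1/(1+∞) = 0.

0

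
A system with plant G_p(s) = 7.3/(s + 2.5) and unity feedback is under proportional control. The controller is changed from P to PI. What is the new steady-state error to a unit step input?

0

The integrator makes K_pos = lim_{s→0} C(s)G(s) infinite, so e_ss = 1/(1+K_pos) = 0.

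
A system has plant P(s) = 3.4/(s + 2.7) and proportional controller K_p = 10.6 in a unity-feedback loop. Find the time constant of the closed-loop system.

Closed-loop transfer function: T(s) = K_p·P(s)/(1 + K_p·P(s)) = 36.04/(s + 2.7 + 36.04) = 36.04/(s + 38.74).
Time constant τ = 1/38.74 = 0.0258 s.

τ = 0.0258 s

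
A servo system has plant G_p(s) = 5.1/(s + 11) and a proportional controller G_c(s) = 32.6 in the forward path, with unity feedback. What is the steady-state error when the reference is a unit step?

0.0621

The loop is type 0. Static position error constant K_pos = G_c(0)·G_p(0) = 32.6·0.4636 = 15.11.
Steady-state error to a unit step: e_ss = 1/(1+K_pos) = 1/16.11 = 0.0621.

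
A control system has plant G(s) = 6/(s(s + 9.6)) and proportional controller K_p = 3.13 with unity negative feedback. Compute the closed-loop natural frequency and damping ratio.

The closed-loop denominator is s(s+9.6) + 3.13·6 = s² + 9.6s + 18.78.
Matching s² + 2ζω_n s + ω_n²: ω_n = √18.78 = 4.334 rad/s and 2ζω_n = 9.6, so ζ = 9.6/(2·4.334) = 1.11.

ω_n = 4.33 rad/s, ζ = 1.11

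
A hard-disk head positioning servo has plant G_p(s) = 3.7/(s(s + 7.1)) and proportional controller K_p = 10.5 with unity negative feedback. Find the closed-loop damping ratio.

With unity feedback the closed-loop characteristic equation is s² + 7.1s + 10.5·3.7 = s² + 7.1s + 38.85 = 0.
So ω_n² = 38.85 ⇒ ω_n = 6.233 rad/s, and ζ = 7.1/(2ω_n) = 0.57.

ζ = 0.57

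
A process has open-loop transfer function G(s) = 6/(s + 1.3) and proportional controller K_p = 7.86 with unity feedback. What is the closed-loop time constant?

τ = 0.0206 s

Closed-loop transfer function: T(s) = K_p·G(s)/(1 + K_p·G(s)) = 47.16/(s + 1.3 + 47.16) = 47.16/(s + 48.46).
Time constant τ = 1/48.46 = 0.0206 s.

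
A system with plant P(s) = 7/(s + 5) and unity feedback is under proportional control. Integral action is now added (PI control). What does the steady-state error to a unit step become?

0

Adding integral action puts a pole at s = 0 in the forward path, raising the system type to 1; a type-1 loop has zero steady-state error to a step.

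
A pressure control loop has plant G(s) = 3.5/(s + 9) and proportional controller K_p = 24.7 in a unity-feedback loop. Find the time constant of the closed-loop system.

Closed-loop transfer function: T(s) = K_p·G(s)/(1 + K_p·G(s)) = 86.45/(s + 9 + 86.45) = 86.45/(s + 95.45).
Time constant τ = 1/95.45 = 0.0105 s.

τ = 0.0105 s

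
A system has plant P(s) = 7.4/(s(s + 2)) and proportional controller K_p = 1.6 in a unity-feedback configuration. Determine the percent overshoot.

38.5%

From 1 + K_pP(s) = 0: s² + 2s + 11.84 = 0 ⇒ ω_n = 3.441, ζ = 0.2906.
%OS = 100·exp(−πζ/√(1−ζ²)) = 100·exp(−π·0.2906/√0.9155) = 38.5%.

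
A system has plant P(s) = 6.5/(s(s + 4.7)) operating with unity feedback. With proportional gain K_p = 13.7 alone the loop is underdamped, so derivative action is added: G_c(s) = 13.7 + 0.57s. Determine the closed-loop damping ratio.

ζ = 0.445

Forward path: (13.7 + 0.57s)·6.5/(s(s+4.7)). The closed-loop characteristic equation is s² + (4.7 + 6.5·0.57)s + 6.5·13.7 = 0.
That is s² + 8.405s + 89.05 = 0, so ω_n = 9.437 rad/s and ζ = 8.405/(2·9.437) = 0.4453.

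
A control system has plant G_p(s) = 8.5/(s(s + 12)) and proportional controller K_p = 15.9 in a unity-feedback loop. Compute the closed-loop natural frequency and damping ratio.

The closed-loop denominator is s(s+12) + 15.9·8.5 = s² + 12s + 135.2.
So ω_n² = 135.2 ⇒ ω_n = 11.63 rad/s, and ζ = 12/(2ω_n) = 0.516.

ω_n = 11.6 rad/s, ζ = 0.516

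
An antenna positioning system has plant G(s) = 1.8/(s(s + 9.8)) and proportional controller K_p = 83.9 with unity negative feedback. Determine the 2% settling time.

T_s ≈ 0.816 s

Closed-loop characteristic equation: s² + 9.8s + 151 = 0, so ω_n = 12.29 rad/s and ζ = 9.8/(2·12.29) = 0.3987.
2% settling time T_s ≈ 4/(ζω_n) = 4/4.9 = 0.816 s.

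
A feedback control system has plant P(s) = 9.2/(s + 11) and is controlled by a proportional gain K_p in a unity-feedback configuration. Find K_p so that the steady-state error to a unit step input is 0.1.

K_p = 10.8

For a type-0 loop with proportional control, e_ss = 1/(1 + K_p·P(0)).
P(0) = 0.8364. Require 1/(1 + K_p·0.8364) = 0.1, so 1 + 0.8364·K_p = 10.
K_p = (10 − 1)/0.8364 = 10.8.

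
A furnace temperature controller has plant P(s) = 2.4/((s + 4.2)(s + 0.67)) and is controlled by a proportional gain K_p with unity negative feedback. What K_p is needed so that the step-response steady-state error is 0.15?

The loop is type 0, so e_ss(step) = 1/(1 + K_pos) with K_pos = K_p·P(0).
P(0) = 0.8529. Require 1/(1 + K_p·0.8529) = 0.15, so 1 + 0.8529·K_p = 6.667.
K_p = (6.667 − 1)/0.8529 = 6.64.

K_p = 6.64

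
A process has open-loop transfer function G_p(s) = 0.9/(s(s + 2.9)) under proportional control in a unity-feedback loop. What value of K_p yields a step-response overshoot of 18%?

From %OS = 100·exp(−πζ/√(1−ζ²)) = 18%, ζ = −ln(0.18)/√(π²+ln²(0.18)) = 0.4791.
Characteristic equation s² + 2.9s + 0.9K_p = 0 gives ζ = 2.9/(2√(0.9K_p)).
Setting ζ = 0.4791: √(0.9K_p) = 2.9/(2·0.4791) = 3.026, so K_p = 9.159/0.9 = 10.2.

K_p = 10.2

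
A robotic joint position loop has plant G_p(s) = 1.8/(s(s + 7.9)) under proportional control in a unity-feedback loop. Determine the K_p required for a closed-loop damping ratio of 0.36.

K_p = 66.9

Closed-loop characteristic equation: s² + 7.9s + K_p·1.8 = 0.
So ω_n = √(1.8K_p) and 2ζω_n = 7.9, giving ζ = 7.9/(2√(1.8K_p)).
Setting ζ = 0.36: √(1.8K_p) = 7.9/(2·0.36) = 10.97, so K_p = 120.4/1.8 = 66.9.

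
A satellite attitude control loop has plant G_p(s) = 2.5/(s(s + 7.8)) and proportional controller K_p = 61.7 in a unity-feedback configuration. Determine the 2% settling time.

From 1 + K_pG_p(s) = 0: s² + 7.8s + 154.2 = 0 ⇒ ω_n = 12.42, ζ = 0.314.
2% settling time T_s ≈ 4/(ζω_n) = 4/3.9 = 1.03 s.

T_s ≈ 1.03 s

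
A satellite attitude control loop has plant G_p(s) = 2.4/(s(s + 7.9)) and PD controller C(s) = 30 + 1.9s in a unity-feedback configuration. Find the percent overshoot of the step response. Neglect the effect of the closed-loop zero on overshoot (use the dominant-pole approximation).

Forward path: (30 + 1.9s)·2.4/(s(s+7.9)). The closed-loop characteristic equation is s² + (7.9 + 2.4·1.9)s + 2.4·30 = 0.
That is s² + 12.46s + 72 = 0, so ω_n = 8.485 rad/s and ζ = 12.46/(2·8.485) = 0.7342.
%OS = 100·exp(−πζ/√(1−ζ²)) = 3.35%.

3.35%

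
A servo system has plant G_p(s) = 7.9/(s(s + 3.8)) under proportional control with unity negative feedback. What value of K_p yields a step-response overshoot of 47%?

K_p = 8.37

From %OS = 100·exp(−πζ/√(1−ζ²)) = 47%, ζ = −ln(0.47)/√(π²+ln²(0.47)) = 0.2337.
Characteristic equation s² + 3.8s + 7.9K_p = 0 gives ζ = 3.8/(2√(7.9K_p)).
Setting ζ = 0.2337: √(7.9K_p) = 3.8/(2·0.2337) = 8.131, so K_p = 66.11/7.9 = 8.37.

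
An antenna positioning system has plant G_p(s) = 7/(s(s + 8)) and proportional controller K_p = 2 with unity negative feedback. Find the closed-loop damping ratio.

ζ = 1.07

With unity feedback the closed-loop characteristic equation is s² + 8s + 2·7 = s² + 8s + 14 = 0.
So ω_n² = 14 ⇒ ω_n = 3.742 rad/s, and ζ = 8/(2ω_n) = 1.07.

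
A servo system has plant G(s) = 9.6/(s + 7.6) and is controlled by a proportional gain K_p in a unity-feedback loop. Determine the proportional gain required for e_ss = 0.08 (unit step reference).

The loop is type 0, so e_ss(step) = 1/(1 + K_pos) with K_pos = K_p·G(0).
G(0) = 1.263. Require 1/(1 + K_p·1.263) = 0.08, so 1 + 1.263·K_p = 12.5.
K_p = (12.5 − 1)/1.263 = 9.1.

K_p = 9.1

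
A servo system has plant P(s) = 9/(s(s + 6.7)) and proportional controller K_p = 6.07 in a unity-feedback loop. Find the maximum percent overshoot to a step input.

20.2%

From 1 + K_pP(s) = 0: s² + 6.7s + 54.63 = 0 ⇒ ω_n = 7.391, ζ = 0.4532.
%OS = 100·exp(−πζ/√(1−ζ²)) = 100·exp(−π·0.4532/√0.7946) = 20.2%.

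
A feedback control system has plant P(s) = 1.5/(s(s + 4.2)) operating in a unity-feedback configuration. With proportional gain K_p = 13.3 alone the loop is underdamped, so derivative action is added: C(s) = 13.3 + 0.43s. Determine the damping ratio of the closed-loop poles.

Forward path: (13.3 + 0.43s)·1.5/(s(s+4.2)). The closed-loop characteristic equation is s² + (4.2 + 1.5·0.43)s + 1.5·13.3 = 0.
That is s² + 4.845s + 19.95 = 0, so ω_n = 4.467 rad/s and ζ = 4.845/(2·4.467) = 0.5424.

ζ = 0.542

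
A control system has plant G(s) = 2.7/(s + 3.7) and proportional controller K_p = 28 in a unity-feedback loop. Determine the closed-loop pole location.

s = -79.3

Closed-loop transfer function: T(s) = K_p·G(s)/(1 + K_p·G(s)) = 75.6/(s + 3.7 + 75.6) = 75.6/(s + 79.3).
The closed-loop pole is at s = −79.3.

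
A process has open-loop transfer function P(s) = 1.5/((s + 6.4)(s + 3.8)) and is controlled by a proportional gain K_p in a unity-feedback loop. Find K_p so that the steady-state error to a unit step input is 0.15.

K_p = 91.9

The loop is type 0, so e_ss(step) = 1/(1 + K_pos) with K_pos = K_p·P(0).
P(0) = 0.06168. Require 1/(1 + K_p·0.06168) = 0.15, so 1 + 0.06168·K_p = 6.667.
K_p = (6.667 − 1)/0.06168 = 91.9.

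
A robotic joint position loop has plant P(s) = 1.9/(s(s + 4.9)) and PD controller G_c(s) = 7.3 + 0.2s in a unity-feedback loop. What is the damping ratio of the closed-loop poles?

Forward path: (7.3 + 0.2s)·1.9/(s(s+4.9)). The closed-loop characteristic equation is s² + (4.9 + 1.9·0.2)s + 1.9·7.3 = 0.
That is s² + 5.28s + 13.87 = 0, so ω_n = 3.724 rad/s and ζ = 5.28/(2·3.724) = 0.7089.

ζ = 0.709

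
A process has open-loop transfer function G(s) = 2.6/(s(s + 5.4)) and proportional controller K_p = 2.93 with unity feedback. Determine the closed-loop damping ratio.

ζ = 0.978

1 + K_p·G(s) = 0 gives s² + 5.4s + 7.618 = 0.
So ω_n² = 7.618 ⇒ ω_n = 2.76 rad/s, and ζ = 5.4/(2ω_n) = 0.978.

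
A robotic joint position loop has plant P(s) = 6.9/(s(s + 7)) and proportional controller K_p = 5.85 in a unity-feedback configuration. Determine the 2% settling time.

T_s ≈ 1.14 s

The closed-loop denominator s² + 7s + 40.37 gives ω_n = √40.37 = 6.353 and ζ = 7/(2ω_n) = 0.5509.
2% settling time T_s ≈ 4/(ζω_n) = 4/3.5 = 1.14 s.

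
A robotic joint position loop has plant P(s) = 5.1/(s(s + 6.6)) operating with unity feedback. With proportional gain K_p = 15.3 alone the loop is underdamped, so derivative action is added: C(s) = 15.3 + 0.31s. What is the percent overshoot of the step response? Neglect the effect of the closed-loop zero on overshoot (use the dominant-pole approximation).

19.4%

Forward path: (15.3 + 0.31s)·5.1/(s(s+6.6)). The closed-loop characteristic equation is s² + (6.6 + 5.1·0.31)s + 5.1·15.3 = 0.
That is s² + 8.181s + 78.03 = 0, so ω_n = 8.833 rad/s and ζ = 8.181/(2·8.833) = 0.4631.
%OS = 100·exp(−πζ/√(1−ζ²)) = 19.4%.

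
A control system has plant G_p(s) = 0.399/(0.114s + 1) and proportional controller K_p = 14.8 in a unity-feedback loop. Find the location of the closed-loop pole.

Closed loop: T(s) = K_p·G_p/(1+K_p·G_p) = 5.905/(0.114s + 1 + 5.905), with pole at s = −(1 + 5.905)/0.114 = −60.57.

s = -60.57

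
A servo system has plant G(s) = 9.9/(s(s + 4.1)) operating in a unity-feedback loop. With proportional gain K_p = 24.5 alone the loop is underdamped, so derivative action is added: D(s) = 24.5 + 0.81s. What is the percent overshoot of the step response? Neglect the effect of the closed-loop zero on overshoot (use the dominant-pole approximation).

Forward path: (24.5 + 0.81s)·9.9/(s(s+4.1)). The closed-loop characteristic equation is s² + (4.1 + 9.9·0.81)s + 9.9·24.5 = 0.
That is s² + 12.12s + 242.6 = 0, so ω_n = 15.57 rad/s and ζ = 12.12/(2·15.57) = 0.3891.
%OS = 100·exp(−πζ/√(1−ζ²)) = 26.5%.

26.5%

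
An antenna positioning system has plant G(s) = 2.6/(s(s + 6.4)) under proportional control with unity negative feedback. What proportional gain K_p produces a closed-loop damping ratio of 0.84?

K_p = 5.58

Closed-loop characteristic equation: s² + 6.4s + K_p·2.6 = 0.
So ω_n = √(2.6K_p) and 2ζω_n = 6.4, giving ζ = 6.4/(2√(2.6K_p)).
Setting ζ = 0.84: √(2.6K_p) = 6.4/(2·0.84) = 3.81, so K_p = 14.51/2.6 = 5.58.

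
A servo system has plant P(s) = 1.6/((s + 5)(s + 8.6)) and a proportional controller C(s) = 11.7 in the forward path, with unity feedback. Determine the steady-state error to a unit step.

0.697

The loop is type 0. Static position error constant K_pos = C(0)·P(0) = 11.7·0.03721 = 0.4353.
Steady-state error to a unit step: e_ss = 1/(1+K_pos) = 1/1.435 = 0.697.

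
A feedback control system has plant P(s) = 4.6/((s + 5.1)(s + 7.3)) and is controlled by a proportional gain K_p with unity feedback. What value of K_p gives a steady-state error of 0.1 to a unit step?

K_p = 72.8

Steady-state error for a unit step on this type-0 loop is 1/(1 + K_p·P(0)).
P(0) = 0.1236. Require 1/(1 + K_p·0.1236) = 0.1, so 1 + 0.1236·K_p = 10.
K_p = (10 − 1)/0.1236 = 72.8.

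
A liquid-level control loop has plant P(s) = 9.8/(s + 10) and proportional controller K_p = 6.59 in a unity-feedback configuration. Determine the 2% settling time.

T_s ≈ 0.0536 s

Closed-loop transfer function: T(s) = K_p·P(s)/(1 + K_p·P(s)) = 64.58/(s + 10 + 64.58) = 64.58/(s + 74.58).
Time constant τ = 1/74.58 = 0.01341 s, so the 2% settling time is about 4τ = 0.0536 s.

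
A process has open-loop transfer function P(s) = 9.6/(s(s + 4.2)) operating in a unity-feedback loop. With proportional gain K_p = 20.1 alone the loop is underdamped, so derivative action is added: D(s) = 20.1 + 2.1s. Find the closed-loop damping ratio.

Forward path: (20.1 + 2.1s)·9.6/(s(s+4.2)). The closed-loop characteristic equation is s² + (4.2 + 9.6·2.1)s + 9.6·20.1 = 0.
That is s² + 24.36s + 193 = 0, so ω_n = 13.89 rad/s and ζ = 24.36/(2·13.89) = 0.8768.

ζ = 0.877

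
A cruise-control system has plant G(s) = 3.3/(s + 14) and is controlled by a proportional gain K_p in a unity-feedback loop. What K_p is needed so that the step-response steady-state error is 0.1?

K_p = 38.2

The loop is type 0, so e_ss(step) = 1/(1 + K_pos) with K_pos = K_p·G(0).
G(0) = 0.2357. Require 1/(1 + K_p·0.2357) = 0.1, so 1 + 0.2357·K_p = 10.
K_p = (10 − 1)/0.2357 = 38.2.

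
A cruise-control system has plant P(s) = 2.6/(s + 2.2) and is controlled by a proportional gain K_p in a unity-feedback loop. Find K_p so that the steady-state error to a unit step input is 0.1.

K_p = 7.62

The loop is type 0, so e_ss(step) = 1/(1 + K_pos) with K_pos = K_p·P(0).
P(0) = 1.182. Require 1/(1 + K_p·1.182) = 0.1, so 1 + 1.182·K_p = 10.
K_p = (10 − 1)/1.182 = 7.62.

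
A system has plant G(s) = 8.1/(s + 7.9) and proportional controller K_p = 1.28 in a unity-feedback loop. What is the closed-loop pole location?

s = -18.27

Closed-loop transfer function: T(s) = K_p·G(s)/(1 + K_p·G(s)) = 10.37/(s + 7.9 + 10.37) = 10.37/(s + 18.27).
The closed-loop pole is at s = −18.27.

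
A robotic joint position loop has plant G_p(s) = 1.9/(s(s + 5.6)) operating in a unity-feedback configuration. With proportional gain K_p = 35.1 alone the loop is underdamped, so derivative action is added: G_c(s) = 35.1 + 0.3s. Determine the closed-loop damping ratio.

ζ = 0.378

Forward path: (35.1 + 0.3s)·1.9/(s(s+5.6)). The closed-loop characteristic equation is s² + (5.6 + 1.9·0.3)s + 1.9·35.1 = 0.
That is s² + 6.17s + 66.69 = 0, so ω_n = 8.166 rad/s and ζ = 6.17/(2·8.166) = 0.3778.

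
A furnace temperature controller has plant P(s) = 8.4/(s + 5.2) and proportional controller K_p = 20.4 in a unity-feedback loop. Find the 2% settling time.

T_s ≈ 0.0227 s

Closed-loop transfer function: T(s) = K_p·P(s)/(1 + K_p·P(s)) = 171.4/(s + 5.2 + 171.4) = 171.4/(s + 176.6).
Time constant τ = 1/176.6 = 0.005664 s, so the 2% settling time is about 4τ = 0.0227 s.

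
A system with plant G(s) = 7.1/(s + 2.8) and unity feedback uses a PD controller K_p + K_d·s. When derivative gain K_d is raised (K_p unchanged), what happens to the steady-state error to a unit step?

unchanged

K_d affects only the transient (the s-coefficient); the DC loop gain, and hence e_ss, depends only on K_p.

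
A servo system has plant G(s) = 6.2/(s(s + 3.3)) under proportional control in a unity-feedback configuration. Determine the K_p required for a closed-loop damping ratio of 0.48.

K_p = 1.91

Closed-loop characteristic equation: s² + 3.3s + K_p·6.2 = 0.
So ω_n = √(6.2K_p) and 2ζω_n = 3.3, giving ζ = 3.3/(2√(6.2K_p)).
Setting ζ = 0.48: √(6.2K_p) = 3.3/(2·0.48) = 3.438, so K_p = 11.82/6.2 = 1.91.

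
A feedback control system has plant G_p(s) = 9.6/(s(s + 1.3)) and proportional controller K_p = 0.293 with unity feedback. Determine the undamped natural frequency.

With unity feedback the closed-loop characteristic equation is s² + 1.3s + 0.293·9.6 = s² + 1.3s + 2.813 = 0.
Matching s² + 2ζω_n s + ω_n²: ω_n = √2.813 = 1.677 rad/s and 2ζω_n = 1.3, so ζ = 1.3/(2·1.677) = 0.388.

ω_n = 1.68 rad/s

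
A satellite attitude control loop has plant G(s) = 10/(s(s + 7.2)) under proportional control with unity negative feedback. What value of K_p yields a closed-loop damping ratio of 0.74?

Closed-loop characteristic equation: s² + 7.2s + K_p·10 = 0.
So ω_n = √(10K_p) and 2ζω_n = 7.2, giving ζ = 7.2/(2√(10K_p)).
Setting ζ = 0.74: √(10K_p) = 7.2/(2·0.74) = 4.865, so K_p = 23.67/10 = 2.37.

K_p = 2.37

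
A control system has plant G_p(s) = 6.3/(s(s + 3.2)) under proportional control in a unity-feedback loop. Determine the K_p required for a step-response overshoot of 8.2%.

K_p = 1.05

From %OS = 100·exp(−πζ/√(1−ζ²)) = 8.2%, ζ = −ln(0.082)/√(π²+ln²(0.082)) = 0.6228.
Characteristic equation s² + 3.2s + 6.3K_p = 0 gives ζ = 3.2/(2√(6.3K_p)).
Setting ζ = 0.6228: √(6.3K_p) = 3.2/(2·0.6228) = 2.569, so K_p = 6.599/6.3 = 1.05.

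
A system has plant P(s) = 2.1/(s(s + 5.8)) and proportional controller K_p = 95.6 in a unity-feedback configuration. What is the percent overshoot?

Closed-loop characteristic equation: s² + 5.8s + 200.8 = 0, so ω_n = 14.17 rad/s and ζ = 5.8/(2·14.17) = 0.2047.
%OS = 100·exp(−πζ/√(1−ζ²)) = 100·exp(−π·0.2047/√0.9581) = 51.8%.

51.8%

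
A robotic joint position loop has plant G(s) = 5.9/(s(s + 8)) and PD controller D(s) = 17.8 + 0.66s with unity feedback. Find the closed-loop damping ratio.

Forward path: (17.8 + 0.66s)·5.9/(s(s+8)). The closed-loop characteristic equation is s² + (8 + 5.9·0.66)s + 5.9·17.8 = 0.
That is s² + 11.89s + 105 = 0, so ω_n = 10.25 rad/s and ζ = 11.89/(2·10.25) = 0.5803.

ζ = 0.58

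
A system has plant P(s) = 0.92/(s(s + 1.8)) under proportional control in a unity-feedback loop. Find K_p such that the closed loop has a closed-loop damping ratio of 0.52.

K_p = 3.26

Closed-loop characteristic equation: s² + 1.8s + K_p·0.92 = 0.
So ω_n = √(0.92K_p) and 2ζω_n = 1.8, giving ζ = 1.8/(2√(0.92K_p)).
Setting ζ = 0.52: √(0.92K_p) = 1.8/(2·0.52) = 1.731, so K_p = 2.996/0.92 = 3.26.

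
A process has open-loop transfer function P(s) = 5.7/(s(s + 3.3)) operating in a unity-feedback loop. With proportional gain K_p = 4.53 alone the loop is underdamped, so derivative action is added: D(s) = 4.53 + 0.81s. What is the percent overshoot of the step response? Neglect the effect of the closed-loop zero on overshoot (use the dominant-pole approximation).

Forward path: (4.53 + 0.81s)·5.7/(s(s+3.3)). The closed-loop characteristic equation is s² + (3.3 + 5.7·0.81)s + 5.7·4.53 = 0.
That is s² + 7.917s + 25.82 = 0, so ω_n = 5.081 rad/s and ζ = 7.917/(2·5.081) = 0.779.
%OS = 100·exp(−πζ/√(1−ζ²)) = 2.02%.

2.02%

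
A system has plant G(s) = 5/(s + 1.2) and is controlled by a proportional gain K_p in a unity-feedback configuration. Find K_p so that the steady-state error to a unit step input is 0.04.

For a type-0 loop with proportional control, e_ss = 1/(1 + K_p·G(0)).
G(0) = 4.167. Require 1/(1 + K_p·4.167) = 0.04, so 1 + 4.167·K_p = 25.
K_p = (25 − 1)/4.167 = 5.76.

K_p = 5.76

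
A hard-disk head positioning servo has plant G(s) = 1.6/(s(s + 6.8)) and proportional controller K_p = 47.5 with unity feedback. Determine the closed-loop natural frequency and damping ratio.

ω_n = 8.72 rad/s, ζ = 0.39

1 + K_p·G(s) = 0 gives s² + 6.8s + 76 = 0.
Matching s² + 2ζω_n s + ω_n²: ω_n = √76 = 8.718 rad/s and 2ζω_n = 6.8, so ζ = 6.8/(2·8.718) = 0.39.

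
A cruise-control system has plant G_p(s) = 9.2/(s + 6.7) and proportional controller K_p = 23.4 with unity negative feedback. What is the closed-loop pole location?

Closed-loop transfer function: T(s) = K_p·G_p(s)/(1 + K_p·G_p(s)) = 215.3/(s + 6.7 + 215.3) = 215.3/(s + 222).
The closed-loop pole is at s = −222.

s = -222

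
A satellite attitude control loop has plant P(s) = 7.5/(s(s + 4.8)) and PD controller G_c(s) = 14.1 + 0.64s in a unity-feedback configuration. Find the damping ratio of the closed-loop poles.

Forward path: (14.1 + 0.64s)·7.5/(s(s+4.8)). The closed-loop characteristic equation is s² + (4.8 + 7.5·0.64)s + 7.5·14.1 = 0.
That is s² + 9.6s + 105.8 = 0, so ω_n = 10.28 rad/s and ζ = 9.6/(2·10.28) = 0.4668.

ζ = 0.467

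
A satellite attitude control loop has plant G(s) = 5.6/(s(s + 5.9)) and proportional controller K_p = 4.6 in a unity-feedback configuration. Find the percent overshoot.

10.6%

From 1 + K_pG(s) = 0: s² + 5.9s + 25.76 = 0 ⇒ ω_n = 5.075, ζ = 0.5812.
%OS = 100·exp(−πζ/√(1−ζ²)) = 100·exp(−π·0.5812/√0.6622) = 10.6%.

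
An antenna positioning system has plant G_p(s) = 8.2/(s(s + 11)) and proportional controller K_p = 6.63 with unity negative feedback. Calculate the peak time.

The closed-loop denominator s² + 11s + 54.37 gives ω_n = √54.37 = 7.373 and ζ = 11/(2ω_n) = 0.7459.
Damped frequency ω_d = ω_n√(1−ζ²) = 4.911 rad/s, so peak time T_p = π/ω_d = 0.64 s.

T_p = 0.64 s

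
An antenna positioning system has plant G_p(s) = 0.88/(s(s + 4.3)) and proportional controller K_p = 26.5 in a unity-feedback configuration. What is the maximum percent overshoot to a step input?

The closed-loop denominator s² + 4.3s + 23.32 gives ω_n = √23.32 = 4.829 and ζ = 4.3/(2ω_n) = 0.4452.
%OS = 100·exp(−πζ/√(1−ζ²)) = 100·exp(−π·0.4452/√0.8018) = 21%.

21%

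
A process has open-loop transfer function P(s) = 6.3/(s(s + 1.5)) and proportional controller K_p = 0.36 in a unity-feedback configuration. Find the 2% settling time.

T_s ≈ 5.33 s

Closed-loop characteristic equation: s² + 1.5s + 2.268 = 0, so ω_n = 1.506 rad/s and ζ = 1.5/(2·1.506) = 0.498.
2% settling time T_s ≈ 4/(ζω_n) = 4/0.75 = 5.33 s.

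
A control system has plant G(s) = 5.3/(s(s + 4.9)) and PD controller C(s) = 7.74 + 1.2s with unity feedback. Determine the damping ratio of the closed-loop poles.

ζ = 0.879

Forward path: (7.74 + 1.2s)·5.3/(s(s+4.9)). The closed-loop characteristic equation is s² + (4.9 + 5.3·1.2)s + 5.3·7.74 = 0.
That is s² + 11.26s + 41.02 = 0, so ω_n = 6.405 rad/s and ζ = 11.26/(2·6.405) = 0.879.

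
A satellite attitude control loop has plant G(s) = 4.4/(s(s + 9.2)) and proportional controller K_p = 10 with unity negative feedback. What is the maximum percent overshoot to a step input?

Closed-loop characteristic equation: s² + 9.2s + 44 = 0, so ω_n = 6.633 rad/s and ζ = 9.2/(2·6.633) = 0.6935.
%OS = 100·exp(−πζ/√(1−ζ²)) = 100·exp(−π·0.6935/√0.5191) = 4.86%.

4.86%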